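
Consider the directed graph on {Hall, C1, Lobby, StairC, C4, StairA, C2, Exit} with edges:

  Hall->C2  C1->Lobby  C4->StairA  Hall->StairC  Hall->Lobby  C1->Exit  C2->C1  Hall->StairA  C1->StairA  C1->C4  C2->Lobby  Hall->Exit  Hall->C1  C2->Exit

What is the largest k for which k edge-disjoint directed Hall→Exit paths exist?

Assign every edge capacity 1; by Menger, the answer equals the max flow.
Path Hall→Exit (+1); total 1.
Path Hall→C1→Exit (+1); total 2.
Path Hall→C2→Exit (+1); total 3.
No residual Hall→Exit path; max flow = 3.
Certifying cut of size 3: {Hall→C1, Hall→C2, Hall→Exit}.

3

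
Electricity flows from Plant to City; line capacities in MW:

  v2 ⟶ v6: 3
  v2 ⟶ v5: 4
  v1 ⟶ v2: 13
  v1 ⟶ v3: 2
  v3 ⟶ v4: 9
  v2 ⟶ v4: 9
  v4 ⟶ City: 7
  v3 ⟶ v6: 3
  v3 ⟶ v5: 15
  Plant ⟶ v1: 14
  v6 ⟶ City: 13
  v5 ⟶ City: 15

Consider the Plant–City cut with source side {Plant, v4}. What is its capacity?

21

Edges leaving {Plant, v4}: Plant→v1 (14), v4→City (7).
Cut capacity = 14 + 7 = 21.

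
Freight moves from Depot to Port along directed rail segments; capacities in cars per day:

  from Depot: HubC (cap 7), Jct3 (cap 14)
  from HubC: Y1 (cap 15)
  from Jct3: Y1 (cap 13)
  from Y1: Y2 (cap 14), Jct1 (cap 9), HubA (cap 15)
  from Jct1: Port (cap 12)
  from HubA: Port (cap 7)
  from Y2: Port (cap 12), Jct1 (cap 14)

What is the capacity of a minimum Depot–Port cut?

Augment Depot→HubC→Y1→Jct1→Port: bottleneck 7, flow now 7.
Augment Depot→Jct3→Y1→Jct1→Port: bottleneck 2, flow now 9.
Augment Depot→Jct3→Y1→HubA→Port: bottleneck 7, flow now 16.
Augment Depot→Jct3→Y1→Y2→Port: bottleneck 4, flow now 20.
No augmenting path remains; maximum flow = 20.
By max-flow min-cut, the minimum cut capacity equals the max flow.
In the residual graph, reachable from Depot: {Depot, Jct3}.
Min-cut edges: Depot→HubC (7), Jct3→Y1 (13); capacity 7 + 13 = 20.

20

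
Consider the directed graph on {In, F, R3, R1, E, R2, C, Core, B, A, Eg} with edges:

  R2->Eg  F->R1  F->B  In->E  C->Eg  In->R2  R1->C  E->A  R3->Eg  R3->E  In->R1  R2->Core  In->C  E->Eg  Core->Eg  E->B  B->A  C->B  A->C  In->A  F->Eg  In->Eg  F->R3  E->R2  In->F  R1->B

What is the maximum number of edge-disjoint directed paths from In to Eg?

5

Assign every edge capacity 1; by Menger, the answer equals the max flow.
Path In→Eg (+1); total 1.
Path In→F→Eg (+1); total 2.
Path In→E→Eg (+1); total 3.
Path In→R2→Eg (+1); total 4.
Path In→C→Eg (+1); total 5.
No residual In→Eg path; max flow = 5.
Certifying cut of size 5: {C→Eg, In→E, In→Eg, In→F, In→R2}.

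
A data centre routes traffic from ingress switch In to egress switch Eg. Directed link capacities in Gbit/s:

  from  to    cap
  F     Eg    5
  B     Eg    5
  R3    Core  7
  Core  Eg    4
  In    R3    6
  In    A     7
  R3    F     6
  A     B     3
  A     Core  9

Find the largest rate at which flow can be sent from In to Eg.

Augment In→A→Core→Eg: bottleneck 4, flow now 4.
Augment In→A→B→Eg: bottleneck 3, flow now 7.
Augment In→R3→F→Eg: bottleneck 5, flow now 12.
No augmenting path remains; maximum flow = 12.
In the residual graph, reachable from In: {In, A, R3, F, Core}.
Min-cut edges: A→B (3), F→Eg (5), Core→Eg (4); capacity 3 + 5 + 4 = 12.
This cut is saturated, so no flow can exceed 12.

12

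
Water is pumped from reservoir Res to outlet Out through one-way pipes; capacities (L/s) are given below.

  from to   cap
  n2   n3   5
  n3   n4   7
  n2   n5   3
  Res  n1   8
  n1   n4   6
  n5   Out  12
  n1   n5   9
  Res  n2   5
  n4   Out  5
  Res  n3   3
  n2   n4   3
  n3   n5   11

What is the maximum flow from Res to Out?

16

Augment Res→n1→n4→Out: bottleneck 5, flow now 5.
Augment Res→n1→n5→Out: bottleneck 3, flow now 8.
Augment Res→n2→n5→Out: bottleneck 3, flow now 11.
Augment Res→n3→n5→Out: bottleneck 3, flow now 14.
Augment Res→n2→n3→n5→Out: bottleneck 2, flow now 16.
No augmenting path remains; maximum flow = 16.
In the residual graph, reachable from Res: {Res}.
Min-cut edges: Res→n1 (8), Res→n2 (5), Res→n3 (3); capacity 8 + 5 + 3 = 16.
This cut is saturated, so no flow can exceed 16.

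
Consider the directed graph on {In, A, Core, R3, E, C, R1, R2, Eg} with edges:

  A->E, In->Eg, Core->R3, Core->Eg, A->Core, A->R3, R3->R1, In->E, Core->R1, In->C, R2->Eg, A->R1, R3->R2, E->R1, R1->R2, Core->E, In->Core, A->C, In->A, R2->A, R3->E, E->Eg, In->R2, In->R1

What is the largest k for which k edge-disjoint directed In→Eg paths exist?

4

Assign every edge capacity 1; by Menger, the answer equals the max flow.
Path In→Eg (+1); total 1.
Path In→Core→Eg (+1); total 2.
Path In→E→Eg (+1); total 3.
Path In→R2→Eg (+1); total 4.
No residual In→Eg path; max flow = 4.
Certifying cut of size 4: {Core→Eg, E→Eg, In→Eg, R2→Eg}.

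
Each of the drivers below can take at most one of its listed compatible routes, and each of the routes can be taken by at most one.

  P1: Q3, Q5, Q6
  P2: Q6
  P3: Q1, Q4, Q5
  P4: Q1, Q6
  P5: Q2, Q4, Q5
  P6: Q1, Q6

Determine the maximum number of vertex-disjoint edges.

5

Unit-capacity flow: source→left, listed edges, right→sink; max matching = max flow.
Augmenting path P1→Q3 (+1); matched 1.
Augmenting path P2→Q6 (+1); matched 2.
Augmenting path P3→Q1 (+1); matched 3.
Augmenting path P5→Q2 (+1); matched 4.
Augmenting path P4→Q1→P3→Q4 (+1); matched 5.
No augmenting path remains; maximum matching = 5.
König certificate: {P1, P3, P5, Q1, Q6} is a vertex cover of size 5 (every listed pair touches it), so no matching can be larger.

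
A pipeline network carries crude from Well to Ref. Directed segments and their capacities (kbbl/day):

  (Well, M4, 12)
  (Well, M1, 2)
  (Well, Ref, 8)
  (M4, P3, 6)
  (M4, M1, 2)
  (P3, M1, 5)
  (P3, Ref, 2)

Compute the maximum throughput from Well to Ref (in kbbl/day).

Augment Well→Ref: bottleneck 8, flow now 8.
Augment Well→M4→P3→Ref: bottleneck 2, flow now 10.
No augmenting path remains; maximum flow = 10.
In the residual graph, reachable from Well: {Well, M4, P3, M1}.
Min-cut edges: Well→Ref (8), P3→Ref (2); capacity 8 + 2 = 10.
This cut is saturated, so no flow can exceed 10.

10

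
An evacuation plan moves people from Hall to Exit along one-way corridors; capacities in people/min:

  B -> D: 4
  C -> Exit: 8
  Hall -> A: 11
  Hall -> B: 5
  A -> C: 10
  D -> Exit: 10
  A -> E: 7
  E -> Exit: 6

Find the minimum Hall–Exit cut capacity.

15

Augment Hall→A→C→Exit: bottleneck 8, flow now 8.
Augment Hall→A→E→Exit: bottleneck 3, flow now 11.
Augment Hall→B→D→Exit: bottleneck 4, flow now 15.
No augmenting path remains; maximum flow = 15.
By max-flow min-cut, the minimum cut capacity equals the max flow.
In the residual graph, reachable from Hall: {Hall, B}.
Min-cut edges: Hall→A (11), B→D (4); capacity 11 + 4 = 15.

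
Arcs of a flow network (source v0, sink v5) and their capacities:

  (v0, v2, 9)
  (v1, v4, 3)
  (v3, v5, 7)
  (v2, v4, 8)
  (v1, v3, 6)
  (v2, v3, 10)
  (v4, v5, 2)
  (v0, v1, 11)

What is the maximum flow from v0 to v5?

9

Augment v0→v1→v3→v5: bottleneck 6, flow now 6.
Augment v0→v1→v4→v5: bottleneck 2, flow now 8.
Augment v0→v2→v3→v5: bottleneck 1, flow now 9.
No augmenting path remains; maximum flow = 9.
In the residual graph, reachable from v0: {v0, v1, v2, v3, v4}.
Min-cut edges: v3→v5 (7), v4→v5 (2); capacity 7 + 2 = 9.
This cut is saturated, so no flow can exceed 9.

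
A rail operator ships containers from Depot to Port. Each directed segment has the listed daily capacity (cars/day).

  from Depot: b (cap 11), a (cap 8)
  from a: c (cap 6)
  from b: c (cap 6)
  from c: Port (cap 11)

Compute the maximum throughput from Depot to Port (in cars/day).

Augment Depot→a→c→Port: bottleneck 6, flow now 6.
Augment Depot→b→c→Port: bottleneck 5, flow now 11.
No augmenting path remains; maximum flow = 11.
In the residual graph, reachable from Depot: {Depot, a, b, c}.
Min-cut edges: c→Port (11); capacity 11 = 11.
This cut is saturated, so no flow can exceed 11.

11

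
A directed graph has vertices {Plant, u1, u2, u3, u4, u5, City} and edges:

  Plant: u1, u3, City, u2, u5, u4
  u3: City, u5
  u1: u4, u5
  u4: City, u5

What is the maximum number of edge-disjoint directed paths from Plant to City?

Assign every edge capacity 1; by Menger, the answer equals the max flow.
Path Plant→City (+1); total 1.
Path Plant→u3→City (+1); total 2.
Path Plant→u4→City (+1); total 3.
No residual Plant→City path; max flow = 3.
Certifying cut of size 3: {Plant→City, Plant→u3, u4→City}.

3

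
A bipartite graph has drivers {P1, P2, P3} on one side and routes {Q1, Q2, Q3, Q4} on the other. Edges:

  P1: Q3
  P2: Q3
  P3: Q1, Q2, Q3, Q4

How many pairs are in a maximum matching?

Unit-capacity flow: source→left, listed edges, right→sink; max matching = max flow.
Augmenting path P1→Q3 (+1); matched 1.
Augmenting path P3→Q1 (+1); matched 2.
No augmenting path remains; maximum matching = 2.
König certificate: {P3, Q3} is a vertex cover of size 2 (every listed pair touches it), so no matching can be larger.

2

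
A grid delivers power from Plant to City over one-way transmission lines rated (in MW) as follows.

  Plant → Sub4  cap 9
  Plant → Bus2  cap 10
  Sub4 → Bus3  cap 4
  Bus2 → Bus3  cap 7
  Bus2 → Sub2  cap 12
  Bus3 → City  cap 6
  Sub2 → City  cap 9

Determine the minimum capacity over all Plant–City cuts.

14

Augment Plant→Sub4→Bus3→City: bottleneck 4, flow now 4.
Augment Plant→Bus2→Bus3→City: bottleneck 2, flow now 6.
Augment Plant→Bus2→Sub2→City: bottleneck 8, flow now 14.
No augmenting path remains; maximum flow = 14.
By max-flow min-cut, the minimum cut capacity equals the max flow.
In the residual graph, reachable from Plant: {Plant, Sub4}.
Min-cut edges: Plant→Bus2 (10), Sub4→Bus3 (4); capacity 10 + 4 = 14.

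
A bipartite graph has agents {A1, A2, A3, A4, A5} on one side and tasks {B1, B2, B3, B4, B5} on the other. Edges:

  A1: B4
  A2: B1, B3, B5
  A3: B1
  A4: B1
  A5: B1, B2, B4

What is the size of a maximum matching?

4

Unit-capacity flow: source→left, listed edges, right→sink; max matching = max flow.
Augmenting path A1→B4 (+1); matched 1.
Augmenting path A2→B1 (+1); matched 2.
Augmenting path A5→B2 (+1); matched 3.
Augmenting path A3→B1→A2→B3 (+1); matched 4.
No augmenting path remains; maximum matching = 4.
König certificate: {A1, A2, A5, B1} is a vertex cover of size 4 (every listed pair touches it), so no matching can be larger.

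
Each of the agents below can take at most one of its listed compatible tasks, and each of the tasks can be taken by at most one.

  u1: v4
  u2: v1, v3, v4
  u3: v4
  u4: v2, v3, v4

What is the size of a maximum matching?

3

Unit-capacity flow: source→left, listed edges, right→sink; max matching = max flow.
Augmenting path u1→v4 (+1); matched 1.
Augmenting path u2→v1 (+1); matched 2.
Augmenting path u4→v2 (+1); matched 3.
No augmenting path remains; maximum matching = 3.
König certificate: {u2, u4, v4} is a vertex cover of size 3 (every listed pair touches it), so no matching can be larger.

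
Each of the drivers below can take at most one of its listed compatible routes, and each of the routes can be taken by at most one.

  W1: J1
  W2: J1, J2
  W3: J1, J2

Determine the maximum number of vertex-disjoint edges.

Unit-capacity flow: source→left, listed edges, right→sink; max matching = max flow.
Augmenting path W1→J1 (+1); matched 1.
Augmenting path W2→J2 (+1); matched 2.
No augmenting path remains; maximum matching = 2.
König certificate: {J1, J2} is a vertex cover of size 2 (every listed pair touches it), so no matching can be larger.

2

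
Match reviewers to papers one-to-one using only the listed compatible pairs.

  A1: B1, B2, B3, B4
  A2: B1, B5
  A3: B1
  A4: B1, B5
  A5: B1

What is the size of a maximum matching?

3

Unit-capacity flow: source→left, listed edges, right→sink; max matching = max flow.
Augmenting path A1→B1 (+1); matched 1.
Augmenting path A2→B5 (+1); matched 2.
Augmenting path A3→B1→A1→B2 (+1); matched 3.
No augmenting path remains; maximum matching = 3.
König certificate: {A1, B1, B5} is a vertex cover of size 3 (every listed pair touches it), so no matching can be larger.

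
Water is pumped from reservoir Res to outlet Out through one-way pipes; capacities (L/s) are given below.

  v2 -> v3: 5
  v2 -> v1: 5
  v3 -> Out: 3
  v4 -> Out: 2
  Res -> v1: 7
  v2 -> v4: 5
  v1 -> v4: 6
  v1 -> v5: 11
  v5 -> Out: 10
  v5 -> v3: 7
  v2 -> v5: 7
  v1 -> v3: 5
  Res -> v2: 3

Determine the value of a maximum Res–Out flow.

Augment Res→v1→v3→Out: bottleneck 3, flow now 3.
Augment Res→v1→v4→Out: bottleneck 2, flow now 5.
Augment Res→v1→v5→Out: bottleneck 2, flow now 7.
Augment Res→v2→v5→Out: bottleneck 3, flow now 10.
No augmenting path remains; maximum flow = 10.
In the residual graph, reachable from Res: {Res}.
Min-cut edges: Res→v1 (7), Res→v2 (3); capacity 7 + 3 = 10.
This cut is saturated, so no flow can exceed 10.

10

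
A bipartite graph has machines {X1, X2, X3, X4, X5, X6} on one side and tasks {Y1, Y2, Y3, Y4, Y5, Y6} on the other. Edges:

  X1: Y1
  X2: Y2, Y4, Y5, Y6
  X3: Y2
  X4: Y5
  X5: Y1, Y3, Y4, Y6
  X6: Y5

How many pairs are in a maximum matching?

5

Unit-capacity flow: source→left, listed edges, right→sink; max matching = max flow.
Augmenting path X1→Y1 (+1); matched 1.
Augmenting path X2→Y2 (+1); matched 2.
Augmenting path X4→Y5 (+1); matched 3.
Augmenting path X5→Y3 (+1); matched 4.
Augmenting path X3→Y2→X2→Y4 (+1); matched 5.
No augmenting path remains; maximum matching = 5.
König certificate: {X1, X2, X3, X5, Y5} is a vertex cover of size 5 (every listed pair touches it), so no matching can be larger.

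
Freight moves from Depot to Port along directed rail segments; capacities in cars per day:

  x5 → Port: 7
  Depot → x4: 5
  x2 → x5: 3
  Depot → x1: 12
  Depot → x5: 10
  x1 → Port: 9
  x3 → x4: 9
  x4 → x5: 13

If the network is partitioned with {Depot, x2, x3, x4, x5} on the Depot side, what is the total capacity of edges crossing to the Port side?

Edges leaving {Depot, x2, x3, x4, x5}: Depot→x1 (12), x5→Port (7).
Cut capacity = 12 + 7 = 19.

19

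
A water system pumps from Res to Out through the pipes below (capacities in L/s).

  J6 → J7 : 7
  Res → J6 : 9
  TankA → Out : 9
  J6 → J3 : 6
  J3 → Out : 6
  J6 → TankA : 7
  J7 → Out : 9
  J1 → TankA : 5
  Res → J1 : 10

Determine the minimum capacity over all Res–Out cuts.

Augment Res→J1→TankA→Out: bottleneck 5, flow now 5.
Augment Res→J6→TankA→Out: bottleneck 4, flow now 9.
Augment Res→J6→J3→Out: bottleneck 5, flow now 14.
No augmenting path remains; maximum flow = 14.
By max-flow min-cut, the minimum cut capacity equals the max flow.
In the residual graph, reachable from Res: {Res, J1}.
Min-cut edges: Res→J6 (9), J1→TankA (5); capacity 9 + 5 = 14.

14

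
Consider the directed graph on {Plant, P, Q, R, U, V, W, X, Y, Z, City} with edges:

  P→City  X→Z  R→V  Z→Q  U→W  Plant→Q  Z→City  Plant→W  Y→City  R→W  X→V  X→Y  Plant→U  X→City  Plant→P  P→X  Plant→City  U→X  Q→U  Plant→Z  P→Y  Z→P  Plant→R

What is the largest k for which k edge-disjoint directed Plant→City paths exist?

4

Assign every edge capacity 1; by Menger, the answer equals the max flow.
Path Plant→City (+1); total 1.
Path Plant→P→City (+1); total 2.
Path Plant→Z→City (+1); total 3.
Path Plant→U→X→City (+1); total 4.
No residual Plant→City path; max flow = 4.
Certifying cut of size 4: {Plant→City, Plant→P, Plant→Z, U→X}.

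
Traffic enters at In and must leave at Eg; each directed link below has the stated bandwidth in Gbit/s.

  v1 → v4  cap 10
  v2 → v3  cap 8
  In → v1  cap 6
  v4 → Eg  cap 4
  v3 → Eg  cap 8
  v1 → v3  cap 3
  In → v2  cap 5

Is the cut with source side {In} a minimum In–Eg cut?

Yes — it is a minimum cut (capacity 11).

Given cut capacity: 6 + 5 = 11.
Augment In→v1→v3→Eg: bottleneck 3, flow now 3.
Augment In→v1→v4→Eg: bottleneck 3, flow now 6.
Augment In→v2→v3→Eg: bottleneck 5, flow now 11.
No augmenting path remains; maximum flow = 11.
Cut capacity 11 equals the max flow, so it is a minimum cut.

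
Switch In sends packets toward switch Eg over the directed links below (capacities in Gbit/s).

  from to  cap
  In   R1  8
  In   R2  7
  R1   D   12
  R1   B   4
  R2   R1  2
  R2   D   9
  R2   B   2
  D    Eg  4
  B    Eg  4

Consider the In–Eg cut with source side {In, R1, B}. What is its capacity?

Edges leaving {In, R1, B}: In→R2 (7), R1→D (12), B→Eg (4).
Cut capacity = 7 + 12 + 4 = 23.

23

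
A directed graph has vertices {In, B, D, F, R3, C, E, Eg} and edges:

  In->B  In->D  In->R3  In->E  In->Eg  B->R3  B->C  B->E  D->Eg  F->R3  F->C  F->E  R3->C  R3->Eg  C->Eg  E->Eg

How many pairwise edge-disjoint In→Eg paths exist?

Assign every edge capacity 1; by Menger, the answer equals the max flow.
Path In→Eg (+1); total 1.
Path In→D→Eg (+1); total 2.
Path In→R3→Eg (+1); total 3.
Path In→E→Eg (+1); total 4.
Path In→B→C→Eg (+1); total 5.
No residual In→Eg path; max flow = 5.
Certifying cut of size 5: {In→B, In→D, In→E, In→Eg, In→R3}.

5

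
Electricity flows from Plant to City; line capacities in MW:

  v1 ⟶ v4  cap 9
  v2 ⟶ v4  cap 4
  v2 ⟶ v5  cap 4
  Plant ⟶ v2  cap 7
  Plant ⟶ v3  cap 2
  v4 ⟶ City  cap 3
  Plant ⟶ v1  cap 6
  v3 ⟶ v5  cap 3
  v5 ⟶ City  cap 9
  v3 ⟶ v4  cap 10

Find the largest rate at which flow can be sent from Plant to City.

Augment Plant→v1→v4→City: bottleneck 3, flow now 3.
Augment Plant→v2→v5→City: bottleneck 4, flow now 7.
Augment Plant→v3→v5→City: bottleneck 2, flow now 9.
No augmenting path remains; maximum flow = 9.
In the residual graph, reachable from Plant: {Plant, v1, v2, v4}.
Min-cut edges: Plant→v3 (2), v2→v5 (4), v4→City (3); capacity 2 + 4 + 3 = 9.
This cut is saturated, so no flow can exceed 9.

9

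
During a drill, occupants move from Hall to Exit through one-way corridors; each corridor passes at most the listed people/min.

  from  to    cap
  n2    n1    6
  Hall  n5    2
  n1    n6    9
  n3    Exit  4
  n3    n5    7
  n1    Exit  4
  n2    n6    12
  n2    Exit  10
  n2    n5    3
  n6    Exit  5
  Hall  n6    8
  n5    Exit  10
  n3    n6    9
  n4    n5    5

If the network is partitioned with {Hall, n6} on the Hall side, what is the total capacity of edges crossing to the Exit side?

Edges leaving {Hall, n6}: Hall→n5 (2), n6→Exit (5).
Cut capacity = 2 + 5 = 7.

7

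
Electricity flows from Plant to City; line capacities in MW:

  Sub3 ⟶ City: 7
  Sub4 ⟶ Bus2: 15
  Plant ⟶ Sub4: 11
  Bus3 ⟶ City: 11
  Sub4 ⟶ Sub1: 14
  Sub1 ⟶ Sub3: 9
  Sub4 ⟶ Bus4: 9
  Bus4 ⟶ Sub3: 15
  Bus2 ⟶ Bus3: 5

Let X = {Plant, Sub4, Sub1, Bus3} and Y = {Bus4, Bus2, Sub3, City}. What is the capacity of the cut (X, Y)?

Edges leaving {Plant, Sub4, Sub1, Bus3}: Sub4→Bus4 (9), Sub4→Bus2 (15), Sub1→Sub3 (9), Bus3→City (11).
Cut capacity = 9 + 15 + 9 + 11 = 44.

44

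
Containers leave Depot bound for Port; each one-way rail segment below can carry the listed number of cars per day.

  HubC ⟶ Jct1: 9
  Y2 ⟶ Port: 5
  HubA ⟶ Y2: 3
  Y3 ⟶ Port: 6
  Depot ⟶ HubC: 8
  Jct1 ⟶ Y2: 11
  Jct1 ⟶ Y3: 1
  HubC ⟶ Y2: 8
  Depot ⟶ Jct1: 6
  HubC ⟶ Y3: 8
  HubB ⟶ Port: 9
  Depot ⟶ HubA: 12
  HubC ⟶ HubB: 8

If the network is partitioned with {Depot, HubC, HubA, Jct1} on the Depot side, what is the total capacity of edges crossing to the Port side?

39

Edges leaving {Depot, HubC, HubA, Jct1}: HubC→HubB (8), HubC→Y2 (8), HubC→Y3 (8), HubA→Y2 (3), Jct1→Y2 (11), Jct1→Y3 (1).
Cut capacity = 8 + 8 + 8 + 3 + 11 + 1 = 39.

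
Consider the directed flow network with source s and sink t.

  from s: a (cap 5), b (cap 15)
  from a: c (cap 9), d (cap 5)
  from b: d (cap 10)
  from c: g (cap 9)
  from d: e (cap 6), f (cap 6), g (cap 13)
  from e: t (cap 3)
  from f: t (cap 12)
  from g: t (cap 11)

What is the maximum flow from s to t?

Augment s→a→c→g→t: bottleneck 5, flow now 5.
Augment s→b→d→e→t: bottleneck 3, flow now 8.
Augment s→b→d→f→t: bottleneck 6, flow now 14.
Augment s→b→d→g→t: bottleneck 1, flow now 15.
No augmenting path remains; maximum flow = 15.
In the residual graph, reachable from s: {s, b}.
Min-cut edges: s→a (5), b→d (10); capacity 5 + 10 = 15.
This cut is saturated, so no flow can exceed 15.

15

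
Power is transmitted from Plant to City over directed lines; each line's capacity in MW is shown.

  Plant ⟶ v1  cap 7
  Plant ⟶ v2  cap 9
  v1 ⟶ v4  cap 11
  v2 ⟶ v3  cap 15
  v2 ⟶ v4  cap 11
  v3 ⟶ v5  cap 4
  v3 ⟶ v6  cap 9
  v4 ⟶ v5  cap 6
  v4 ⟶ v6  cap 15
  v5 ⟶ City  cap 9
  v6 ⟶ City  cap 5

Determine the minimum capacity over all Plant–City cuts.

14

Augment Plant→v1→v4→v5→City: bottleneck 6, flow now 6.
Augment Plant→v1→v4→v6→City: bottleneck 1, flow now 7.
Augment Plant→v2→v3→v5→City: bottleneck 3, flow now 10.
Augment Plant→v2→v3→v6→City: bottleneck 4, flow now 14.
No augmenting path remains; maximum flow = 14.
By max-flow min-cut, the minimum cut capacity equals the max flow.
In the residual graph, reachable from Plant: {Plant, v1, v2, v3, v4, v5, v6}.
Min-cut edges: v5→City (9), v6→City (5); capacity 9 + 5 = 14.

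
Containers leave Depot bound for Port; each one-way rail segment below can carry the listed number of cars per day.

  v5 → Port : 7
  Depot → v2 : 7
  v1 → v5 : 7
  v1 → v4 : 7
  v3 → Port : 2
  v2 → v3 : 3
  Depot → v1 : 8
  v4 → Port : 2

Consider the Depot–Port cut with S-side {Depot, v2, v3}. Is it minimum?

Given cut capacity: 8 + 2 = 10.
Augment Depot→v1→v4→Port: bottleneck 2, flow now 2.
Augment Depot→v1→v5→Port: bottleneck 6, flow now 8.
Augment Depot→v2→v3→Port: bottleneck 2, flow now 10.
No augmenting path remains; maximum flow = 10.
Cut capacity 10 equals the max flow, so it is a minimum cut.

Yes — it is a minimum cut (capacity 10).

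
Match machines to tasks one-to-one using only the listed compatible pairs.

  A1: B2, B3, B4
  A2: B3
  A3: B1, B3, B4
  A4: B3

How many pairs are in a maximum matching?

Unit-capacity flow: source→left, listed edges, right→sink; max matching = max flow.
Augmenting path A1→B2 (+1); matched 1.
Augmenting path A2→B3 (+1); matched 2.
Augmenting path A3→B1 (+1); matched 3.
No augmenting path remains; maximum matching = 3.
König certificate: {A1, A3, B3} is a vertex cover of size 3 (every listed pair touches it), so no matching can be larger.

3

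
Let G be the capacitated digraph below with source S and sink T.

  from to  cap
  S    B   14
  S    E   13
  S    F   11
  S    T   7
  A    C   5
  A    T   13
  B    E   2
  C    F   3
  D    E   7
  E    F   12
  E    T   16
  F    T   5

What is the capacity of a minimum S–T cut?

Augment S→T: bottleneck 7, flow now 7.
Augment S→E→T: bottleneck 13, flow now 20.
Augment S→F→T: bottleneck 5, flow now 25.
Augment S→B→E→T: bottleneck 2, flow now 27.
No augmenting path remains; maximum flow = 27.
By max-flow min-cut, the minimum cut capacity equals the max flow.
In the residual graph, reachable from S: {S, B, F}.
Min-cut edges: S→E (13), S→T (7), B→E (2), F→T (5); capacity 13 + 7 + 2 + 5 = 27.

27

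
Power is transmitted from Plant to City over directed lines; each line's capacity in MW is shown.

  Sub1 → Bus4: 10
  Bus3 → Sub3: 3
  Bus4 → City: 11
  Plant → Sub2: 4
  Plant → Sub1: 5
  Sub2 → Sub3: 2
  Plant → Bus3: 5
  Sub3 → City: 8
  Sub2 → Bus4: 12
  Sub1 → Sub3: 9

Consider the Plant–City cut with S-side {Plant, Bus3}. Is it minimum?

Yes — it is a minimum cut (capacity 12).

Given cut capacity: 4 + 5 + 3 = 12.
Augment Plant→Bus3→Sub3→City: bottleneck 3, flow now 3.
Augment Plant→Sub2→Sub3→City: bottleneck 2, flow now 5.
Augment Plant→Sub2→Bus4→City: bottleneck 2, flow now 7.
Augment Plant→Sub1→Sub3→City: bottleneck 3, flow now 10.
Augment Plant→Sub1→Bus4→City: bottleneck 2, flow now 12.
No augmenting path remains; maximum flow = 12.
Cut capacity 12 equals the max flow, so it is a minimum cut.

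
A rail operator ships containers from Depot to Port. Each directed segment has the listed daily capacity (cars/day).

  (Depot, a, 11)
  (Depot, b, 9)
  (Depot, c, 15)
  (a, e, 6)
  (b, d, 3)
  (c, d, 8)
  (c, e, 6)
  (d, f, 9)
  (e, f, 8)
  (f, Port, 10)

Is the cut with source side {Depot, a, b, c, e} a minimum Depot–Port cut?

No — its capacity is 19, but the minimum cut has capacity 10.

Given cut capacity: 3 + 8 + 8 = 19.
Augment Depot→a→e→f→Port: bottleneck 6, flow now 6.
Augment Depot→b→d→f→Port: bottleneck 3, flow now 9.
Augment Depot→c→d→f→Port: bottleneck 1, flow now 10.
No augmenting path remains; maximum flow = 10.
In the residual graph, reachable from Depot: {Depot, a, b, c, d, e, f}.
Min-cut edges: f→Port (10); capacity 10 = 10.
Cut capacity 19 exceeds the max flow 10, so it is not minimum.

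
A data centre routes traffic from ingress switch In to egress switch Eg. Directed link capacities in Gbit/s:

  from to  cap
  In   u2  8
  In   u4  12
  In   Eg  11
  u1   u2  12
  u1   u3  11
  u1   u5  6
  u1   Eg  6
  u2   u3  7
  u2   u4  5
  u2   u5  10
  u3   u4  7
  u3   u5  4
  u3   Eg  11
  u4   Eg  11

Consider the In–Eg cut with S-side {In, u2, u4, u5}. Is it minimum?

Yes — it is a minimum cut (capacity 29).

Given cut capacity: 11 + 7 + 11 = 29.
Augment In→Eg: bottleneck 11, flow now 11.
Augment In→u4→Eg: bottleneck 11, flow now 22.
Augment In→u2→u3→Eg: bottleneck 7, flow now 29.
No augmenting path remains; maximum flow = 29.
Cut capacity 29 equals the max flow, so it is a minimum cut.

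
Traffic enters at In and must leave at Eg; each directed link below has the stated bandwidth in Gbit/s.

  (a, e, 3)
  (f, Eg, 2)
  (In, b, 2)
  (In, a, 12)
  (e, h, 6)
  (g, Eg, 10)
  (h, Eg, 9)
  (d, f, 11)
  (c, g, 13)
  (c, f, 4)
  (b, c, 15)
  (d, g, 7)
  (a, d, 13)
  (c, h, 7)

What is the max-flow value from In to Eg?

14

Augment In→a→d→f→Eg: bottleneck 2, flow now 2.
Augment In→a→d→g→Eg: bottleneck 7, flow now 9.
Augment In→a→e→h→Eg: bottleneck 3, flow now 12.
Augment In→b→c→g→Eg: bottleneck 2, flow now 14.
No augmenting path remains; maximum flow = 14.
In the residual graph, reachable from In: {In}.
Min-cut edges: In→a (12), In→b (2); capacity 12 + 2 = 14.
This cut is saturated, so no flow can exceed 14.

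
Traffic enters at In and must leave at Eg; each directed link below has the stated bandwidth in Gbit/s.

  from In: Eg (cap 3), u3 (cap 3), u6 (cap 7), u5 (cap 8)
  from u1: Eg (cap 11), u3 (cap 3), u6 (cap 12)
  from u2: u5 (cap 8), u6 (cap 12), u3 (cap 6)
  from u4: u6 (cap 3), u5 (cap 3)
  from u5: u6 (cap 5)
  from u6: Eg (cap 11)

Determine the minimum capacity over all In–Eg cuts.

Augment In→Eg: bottleneck 3, flow now 3.
Augment In→u6→Eg: bottleneck 7, flow now 10.
Augment In→u5→u6→Eg: bottleneck 4, flow now 14.
No augmenting path remains; maximum flow = 14.
By max-flow min-cut, the minimum cut capacity equals the max flow.
In the residual graph, reachable from In: {In, u3, u5, u6}.
Min-cut edges: In→Eg (3), u6→Eg (11); capacity 3 + 11 = 14.

14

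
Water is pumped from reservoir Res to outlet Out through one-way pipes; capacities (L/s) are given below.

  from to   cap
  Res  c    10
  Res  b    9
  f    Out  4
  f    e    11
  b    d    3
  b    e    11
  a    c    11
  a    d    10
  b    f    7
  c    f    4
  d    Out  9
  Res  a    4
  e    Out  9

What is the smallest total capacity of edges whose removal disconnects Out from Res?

Augment Res→a→d→Out: bottleneck 4, flow now 4.
Augment Res→b→d→Out: bottleneck 3, flow now 7.
Augment Res→b→e→Out: bottleneck 6, flow now 13.
Augment Res→c→f→Out: bottleneck 4, flow now 17.
No augmenting path remains; maximum flow = 17.
By max-flow min-cut, the minimum cut capacity equals the max flow.
In the residual graph, reachable from Res: {Res, c}.
Min-cut edges: Res→a (4), Res→b (9), c→f (4); capacity 4 + 9 + 4 = 17.

17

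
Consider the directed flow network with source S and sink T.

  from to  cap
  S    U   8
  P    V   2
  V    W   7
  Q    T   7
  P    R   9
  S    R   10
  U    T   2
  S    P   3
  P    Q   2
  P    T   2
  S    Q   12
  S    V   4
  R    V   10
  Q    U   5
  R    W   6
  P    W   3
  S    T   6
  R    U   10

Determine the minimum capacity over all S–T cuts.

Augment S→T: bottleneck 6, flow now 6.
Augment S→P→T: bottleneck 2, flow now 8.
Augment S→Q→T: bottleneck 7, flow now 15.
Augment S→U→T: bottleneck 2, flow now 17.
No augmenting path remains; maximum flow = 17.
By max-flow min-cut, the minimum cut capacity equals the max flow.
In the residual graph, reachable from S: {S, P, Q, R, U, V, W}.
Min-cut edges: S→T (6), P→T (2), Q→T (7), U→T (2); capacity 6 + 2 + 7 + 2 = 17.

17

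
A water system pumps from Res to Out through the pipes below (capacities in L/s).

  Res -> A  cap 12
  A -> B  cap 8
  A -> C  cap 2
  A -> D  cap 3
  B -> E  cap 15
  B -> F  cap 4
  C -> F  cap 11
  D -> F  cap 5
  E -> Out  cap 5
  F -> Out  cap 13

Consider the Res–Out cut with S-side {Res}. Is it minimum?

Yes — it is a minimum cut (capacity 12).

Given cut capacity: 12 = 12.
Augment Res→A→B→E→Out: bottleneck 5, flow now 5.
Augment Res→A→B→F→Out: bottleneck 3, flow now 8.
Augment Res→A→C→F→Out: bottleneck 2, flow now 10.
Augment Res→A→D→F→Out: bottleneck 2, flow now 12.
No augmenting path remains; maximum flow = 12.
Cut capacity 12 equals the max flow, so it is a minimum cut.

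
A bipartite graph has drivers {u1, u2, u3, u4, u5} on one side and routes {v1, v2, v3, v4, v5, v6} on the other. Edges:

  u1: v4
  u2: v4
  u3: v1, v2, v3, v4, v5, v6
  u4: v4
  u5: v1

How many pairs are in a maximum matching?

Unit-capacity flow: source→left, listed edges, right→sink; max matching = max flow.
Augmenting path u1→v4 (+1); matched 1.
Augmenting path u3→v1 (+1); matched 2.
Augmenting path u5→v1→u3→v2 (+1); matched 3.
No augmenting path remains; maximum matching = 3.
König certificate: {u3, u5, v4} is a vertex cover of size 3 (every listed pair touches it), so no matching can be larger.

3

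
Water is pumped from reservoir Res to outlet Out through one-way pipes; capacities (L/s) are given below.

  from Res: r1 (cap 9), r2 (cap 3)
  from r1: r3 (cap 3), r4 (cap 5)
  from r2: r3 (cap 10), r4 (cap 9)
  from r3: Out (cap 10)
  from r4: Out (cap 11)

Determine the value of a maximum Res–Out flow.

11

Augment Res→r1→r3→Out: bottleneck 3, flow now 3.
Augment Res→r1→r4→Out: bottleneck 5, flow now 8.
Augment Res→r2→r3→Out: bottleneck 3, flow now 11.
No augmenting path remains; maximum flow = 11.
In the residual graph, reachable from Res: {Res, r1}.
Min-cut edges: Res→r2 (3), r1→r3 (3), r1→r4 (5); capacity 3 + 3 + 5 = 11.
This cut is saturated, so no flow can exceed 11.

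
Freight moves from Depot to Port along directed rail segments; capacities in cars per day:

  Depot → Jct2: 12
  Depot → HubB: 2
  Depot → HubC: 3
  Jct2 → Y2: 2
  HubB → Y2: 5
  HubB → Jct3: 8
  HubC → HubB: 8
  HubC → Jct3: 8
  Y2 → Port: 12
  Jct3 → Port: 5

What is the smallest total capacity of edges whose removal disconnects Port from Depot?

Augment Depot→Jct2→Y2→Port: bottleneck 2, flow now 2.
Augment Depot→HubB→Y2→Port: bottleneck 2, flow now 4.
Augment Depot→HubC→Jct3→Port: bottleneck 3, flow now 7.
No augmenting path remains; maximum flow = 7.
By max-flow min-cut, the minimum cut capacity equals the max flow.
In the residual graph, reachable from Depot: {Depot, Jct2}.
Min-cut edges: Depot→HubB (2), Depot→HubC (3), Jct2→Y2 (2); capacity 2 + 3 + 2 = 7.

7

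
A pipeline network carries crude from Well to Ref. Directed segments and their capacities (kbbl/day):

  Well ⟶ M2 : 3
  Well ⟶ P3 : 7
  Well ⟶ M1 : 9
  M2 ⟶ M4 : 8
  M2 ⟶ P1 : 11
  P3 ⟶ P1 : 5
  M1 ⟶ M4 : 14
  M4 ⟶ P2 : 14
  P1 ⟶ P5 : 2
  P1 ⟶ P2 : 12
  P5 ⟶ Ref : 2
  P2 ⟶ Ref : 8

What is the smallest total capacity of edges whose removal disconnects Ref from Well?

10

Augment Well→M2→M4→P2→Ref: bottleneck 3, flow now 3.
Augment Well→P3→P1→P5→Ref: bottleneck 2, flow now 5.
Augment Well→P3→P1→P2→Ref: bottleneck 3, flow now 8.
Augment Well→M1→M4→P2→Ref: bottleneck 2, flow now 10.
No augmenting path remains; maximum flow = 10.
By max-flow min-cut, the minimum cut capacity equals the max flow.
In the residual graph, reachable from Well: {Well, M2, P3, M1, M4, P1, P2}.
Min-cut edges: P1→P5 (2), P2→Ref (8); capacity 2 + 8 = 10.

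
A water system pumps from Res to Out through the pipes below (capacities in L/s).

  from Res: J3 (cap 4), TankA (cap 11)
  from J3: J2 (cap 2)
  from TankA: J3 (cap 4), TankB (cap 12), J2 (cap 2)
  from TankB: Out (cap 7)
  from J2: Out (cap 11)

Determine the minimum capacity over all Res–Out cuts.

Augment Res→J3→J2→Out: bottleneck 2, flow now 2.
Augment Res→TankA→TankB→Out: bottleneck 7, flow now 9.
Augment Res→TankA→J2→Out: bottleneck 2, flow now 11.
No augmenting path remains; maximum flow = 11.
By max-flow min-cut, the minimum cut capacity equals the max flow.
In the residual graph, reachable from Res: {Res, J3, TankA, TankB}.
Min-cut edges: J3→J2 (2), TankA→J2 (2), TankB→Out (7); capacity 2 + 2 + 7 = 11.

11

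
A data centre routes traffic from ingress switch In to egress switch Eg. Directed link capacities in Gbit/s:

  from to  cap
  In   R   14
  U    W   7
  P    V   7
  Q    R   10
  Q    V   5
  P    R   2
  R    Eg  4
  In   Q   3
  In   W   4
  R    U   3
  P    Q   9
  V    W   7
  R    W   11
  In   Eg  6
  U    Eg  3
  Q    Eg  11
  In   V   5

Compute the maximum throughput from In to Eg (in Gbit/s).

16

Augment In→Eg: bottleneck 6, flow now 6.
Augment In→Q→Eg: bottleneck 3, flow now 9.
Augment In→R→Eg: bottleneck 4, flow now 13.
Augment In→R→U→Eg: bottleneck 3, flow now 16.
No augmenting path remains; maximum flow = 16.
In the residual graph, reachable from In: {In, R, V, W}.
Min-cut edges: In→Q (3), In→Eg (6), R→U (3), R→Eg (4); capacity 3 + 6 + 3 + 4 = 16.
This cut is saturated, so no flow can exceed 16.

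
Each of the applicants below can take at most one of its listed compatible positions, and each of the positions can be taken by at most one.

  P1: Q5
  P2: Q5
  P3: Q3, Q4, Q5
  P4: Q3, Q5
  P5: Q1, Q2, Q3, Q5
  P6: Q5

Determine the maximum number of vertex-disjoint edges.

4

Unit-capacity flow: source→left, listed edges, right→sink; max matching = max flow.
Augmenting path P1→Q5 (+1); matched 1.
Augmenting path P3→Q3 (+1); matched 2.
Augmenting path P5→Q1 (+1); matched 3.
Augmenting path P4→Q3→P3→Q4 (+1); matched 4.
No augmenting path remains; maximum matching = 4.
König certificate: {P3, P4, P5, Q5} is a vertex cover of size 4 (every listed pair touches it), so no matching can be larger.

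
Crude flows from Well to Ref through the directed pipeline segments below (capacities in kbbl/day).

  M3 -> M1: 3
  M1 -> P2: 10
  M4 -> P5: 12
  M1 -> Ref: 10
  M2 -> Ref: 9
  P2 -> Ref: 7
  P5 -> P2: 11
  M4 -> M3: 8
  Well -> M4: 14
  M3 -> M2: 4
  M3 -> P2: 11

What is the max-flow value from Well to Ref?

Augment Well→M4→M3→M1→Ref: bottleneck 3, flow now 3.
Augment Well→M4→M3→M2→Ref: bottleneck 4, flow now 7.
Augment Well→M4→M3→P2→Ref: bottleneck 1, flow now 8.
Augment Well→M4→P5→P2→Ref: bottleneck 6, flow now 14.
No augmenting path remains; maximum flow = 14.
In the residual graph, reachable from Well: {Well}.
Min-cut edges: Well→M4 (14); capacity 14 = 14.
This cut is saturated, so no flow can exceed 14.

14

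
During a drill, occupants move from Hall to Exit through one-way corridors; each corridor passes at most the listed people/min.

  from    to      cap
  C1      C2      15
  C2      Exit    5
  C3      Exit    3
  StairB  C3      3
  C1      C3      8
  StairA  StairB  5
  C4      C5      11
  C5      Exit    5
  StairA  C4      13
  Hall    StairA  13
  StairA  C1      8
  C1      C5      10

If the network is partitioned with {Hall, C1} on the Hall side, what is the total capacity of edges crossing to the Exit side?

46

Edges leaving {Hall, C1}: Hall→StairA (13), C1→C2 (15), C1→C3 (8), C1→C5 (10).
Cut capacity = 13 + 15 + 8 + 10 = 46.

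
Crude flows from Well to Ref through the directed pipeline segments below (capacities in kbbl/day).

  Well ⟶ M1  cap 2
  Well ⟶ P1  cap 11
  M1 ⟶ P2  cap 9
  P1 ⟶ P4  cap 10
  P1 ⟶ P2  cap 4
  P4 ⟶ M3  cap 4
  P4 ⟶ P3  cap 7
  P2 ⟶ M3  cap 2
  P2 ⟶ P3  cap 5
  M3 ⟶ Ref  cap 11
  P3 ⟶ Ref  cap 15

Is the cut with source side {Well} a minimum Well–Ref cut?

Yes — it is a minimum cut (capacity 13).

Given cut capacity: 2 + 11 = 13.
Augment Well→M1→P2→M3→Ref: bottleneck 2, flow now 2.
Augment Well→P1→P4→M3→Ref: bottleneck 4, flow now 6.
Augment Well→P1→P4→P3→Ref: bottleneck 6, flow now 12.
Augment Well→P1→P2→P3→Ref: bottleneck 1, flow now 13.
No augmenting path remains; maximum flow = 13.
Cut capacity 13 equals the max flow, so it is a minimum cut.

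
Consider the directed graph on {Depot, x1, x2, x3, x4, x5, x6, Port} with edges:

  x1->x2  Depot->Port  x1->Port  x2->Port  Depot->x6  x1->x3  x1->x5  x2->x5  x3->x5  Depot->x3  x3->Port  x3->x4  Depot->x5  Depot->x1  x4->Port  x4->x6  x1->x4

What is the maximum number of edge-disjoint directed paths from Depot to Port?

Assign every edge capacity 1; by Menger, the answer equals the max flow.
Path Depot→Port (+1); total 1.
Path Depot→x1→Port (+1); total 2.
Path Depot→x3→Port (+1); total 3.
No residual Depot→Port path; max flow = 3.
Certifying cut of size 3: {Depot→Port, Depot→x1, Depot→x3}.

3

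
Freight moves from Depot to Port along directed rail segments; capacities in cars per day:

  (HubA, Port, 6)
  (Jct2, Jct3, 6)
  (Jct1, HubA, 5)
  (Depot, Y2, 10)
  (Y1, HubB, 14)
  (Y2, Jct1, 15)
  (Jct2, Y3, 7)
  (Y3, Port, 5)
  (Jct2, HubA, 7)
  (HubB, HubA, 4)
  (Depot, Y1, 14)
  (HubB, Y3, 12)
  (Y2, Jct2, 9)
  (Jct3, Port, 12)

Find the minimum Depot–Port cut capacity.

Augment Depot→Y2→Jct2→Jct3→Port: bottleneck 6, flow now 6.
Augment Depot→Y2→Jct2→HubA→Port: bottleneck 3, flow now 9.
Augment Depot→Y2→Jct1→HubA→Port: bottleneck 1, flow now 10.
Augment Depot→Y1→HubB→HubA→Port: bottleneck 2, flow now 12.
Augment Depot→Y1→HubB→Y3→Port: bottleneck 5, flow now 17.
No augmenting path remains; maximum flow = 17.
By max-flow min-cut, the minimum cut capacity equals the max flow.
In the residual graph, reachable from Depot: {Depot, Y2, Y1, Jct2, HubB, Jct1, HubA, Y3}.
Min-cut edges: Jct2→Jct3 (6), HubA→Port (6), Y3→Port (5); capacity 6 + 6 + 5 = 17.

17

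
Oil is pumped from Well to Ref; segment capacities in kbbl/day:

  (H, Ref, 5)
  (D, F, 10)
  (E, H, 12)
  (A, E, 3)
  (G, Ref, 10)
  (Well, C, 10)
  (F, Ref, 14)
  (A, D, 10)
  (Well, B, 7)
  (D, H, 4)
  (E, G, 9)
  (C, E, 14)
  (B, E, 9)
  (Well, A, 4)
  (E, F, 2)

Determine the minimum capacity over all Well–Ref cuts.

20

Augment Well→A→D→F→Ref: bottleneck 4, flow now 4.
Augment Well→B→E→F→Ref: bottleneck 2, flow now 6.
Augment Well→B→E→G→Ref: bottleneck 5, flow now 11.
Augment Well→C→E→G→Ref: bottleneck 4, flow now 15.
Augment Well→C→E→H→Ref: bottleneck 5, flow now 20.
No augmenting path remains; maximum flow = 20.
By max-flow min-cut, the minimum cut capacity equals the max flow.
In the residual graph, reachable from Well: {Well, B, C, E, H}.
Min-cut edges: Well→A (4), E→F (2), E→G (9), H→Ref (5); capacity 4 + 2 + 9 + 5 = 20.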